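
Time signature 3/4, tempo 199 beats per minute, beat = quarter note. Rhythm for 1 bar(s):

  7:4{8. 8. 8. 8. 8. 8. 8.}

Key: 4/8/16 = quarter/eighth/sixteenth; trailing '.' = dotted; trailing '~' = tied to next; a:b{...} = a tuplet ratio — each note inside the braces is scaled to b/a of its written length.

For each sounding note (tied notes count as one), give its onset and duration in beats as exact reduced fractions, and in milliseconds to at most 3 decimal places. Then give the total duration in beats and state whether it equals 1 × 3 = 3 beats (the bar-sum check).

1) 0.0ms=0b +129.218ms=3/7b
2) 129.218ms=3/7b +129.218ms=3/7b
3) 258.435ms=6/7b +129.218ms=3/7b
4) 387.653ms=9/7b +129.218ms=3/7b
5) 516.87ms=12/7b +129.218ms=3/7b
6) 646.088ms=15/7b +129.218ms=3/7b
7) 775.305ms=18/7b +129.218ms=3/7b
Σ=3b of 3 (199bpm 3/4) — PASS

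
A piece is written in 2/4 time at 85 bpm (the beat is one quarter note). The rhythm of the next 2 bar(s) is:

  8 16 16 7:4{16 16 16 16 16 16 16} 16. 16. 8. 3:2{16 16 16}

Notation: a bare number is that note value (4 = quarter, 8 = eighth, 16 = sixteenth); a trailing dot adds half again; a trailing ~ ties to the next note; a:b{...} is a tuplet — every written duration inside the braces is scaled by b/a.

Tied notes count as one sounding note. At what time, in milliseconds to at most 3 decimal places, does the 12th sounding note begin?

1. 0.0ms @ 0 + 352.941ms (1/2)
2. 352.941ms @ 1/2 + 176.471ms (1/4)
3. 529.412ms @ 3/4 + 176.471ms (1/4)
4. 705.882ms @ 1 + 100.84ms (1/7)
5. 806.723ms @ 8/7 + 100.84ms (1/7)
6. 907.563ms @ 9/7 + 100.84ms (1/7)
7. 1008.403ms @ 10/7 + 100.84ms (1/7)
8. 1109.244ms @ 11/7 + 100.84ms (1/7)
9. 1210.084ms @ 12/7 + 100.84ms (1/7)
10. 1310.924ms @ 13/7 + 100.84ms (1/7)
11. 1411.765ms @ 2 + 264.706ms (3/8)
12. 1676.471ms @ 19/8 + 264.706ms (3/8)
13. 1941.176ms @ 11/4 + 529.412ms (3/4)
14. 2470.588ms @ 7/2 + 117.647ms (1/6)
15. 2588.235ms @ 11/3 + 117.647ms (1/6)
16. 2705.882ms @ 23/6 + 117.647ms (1/6)

note 12 onset = 19/8b = 1676.471ms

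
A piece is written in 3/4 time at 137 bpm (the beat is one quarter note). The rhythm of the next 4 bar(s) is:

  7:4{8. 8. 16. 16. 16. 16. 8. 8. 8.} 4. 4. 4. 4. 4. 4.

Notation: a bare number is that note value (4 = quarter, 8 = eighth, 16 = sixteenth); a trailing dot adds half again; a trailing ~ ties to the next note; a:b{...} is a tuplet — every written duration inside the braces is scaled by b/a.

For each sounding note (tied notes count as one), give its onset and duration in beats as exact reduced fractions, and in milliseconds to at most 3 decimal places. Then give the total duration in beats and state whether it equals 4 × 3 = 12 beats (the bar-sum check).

1) 0.0ms=0b +187.696ms=3/7b
2) 187.696ms=3/7b +187.696ms=3/7b
3) 375.391ms=6/7b +93.848ms=3/14b
4) 469.239ms=15/14b +93.848ms=3/14b
5) 563.087ms=9/7b +93.848ms=3/14b
6) 656.934ms=3/2b +93.848ms=3/14b
7) 750.782ms=12/7b +187.696ms=3/7b
8) 938.478ms=15/7b +187.696ms=3/7b
9) 1126.173ms=18/7b +187.696ms=3/7b
10) 1313.869ms=3b +656.934ms=3/2b
11) 1970.803ms=9/2b +656.934ms=3/2b
12) 2627.737ms=6b +656.934ms=3/2b
13) 3284.672ms=15/2b +656.934ms=3/2b
14) 3941.606ms=9b +656.934ms=3/2b
15) 4598.54ms=21/2b +656.934ms=3/2b
Σ=12b of 12 (137bpm 3/4) — PASS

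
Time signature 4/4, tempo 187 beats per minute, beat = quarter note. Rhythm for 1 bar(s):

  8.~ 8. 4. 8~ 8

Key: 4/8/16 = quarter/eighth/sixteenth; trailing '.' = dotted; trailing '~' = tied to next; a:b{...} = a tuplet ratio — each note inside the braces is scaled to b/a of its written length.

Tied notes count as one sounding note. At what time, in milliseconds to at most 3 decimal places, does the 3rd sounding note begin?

1. 0.0ms @ 0 + 481.283ms (3/2)
2. 481.283ms @ 3/2 + 481.283ms (3/2)
3. 962.567ms @ 3 + 320.856ms (1)

note 3 onset = 3b = 962.567ms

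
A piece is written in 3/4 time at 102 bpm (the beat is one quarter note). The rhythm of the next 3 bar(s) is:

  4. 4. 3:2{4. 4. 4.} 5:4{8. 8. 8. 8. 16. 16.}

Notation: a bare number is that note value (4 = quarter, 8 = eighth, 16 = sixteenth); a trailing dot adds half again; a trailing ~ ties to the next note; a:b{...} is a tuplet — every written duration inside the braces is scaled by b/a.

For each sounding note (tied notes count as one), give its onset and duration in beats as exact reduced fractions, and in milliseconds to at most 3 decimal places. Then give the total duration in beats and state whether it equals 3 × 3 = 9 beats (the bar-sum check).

1) 0.0ms=0b +882.353ms=3/2b
2) 882.353ms=3/2b +882.353ms=3/2b
3) 1764.706ms=3b +588.235ms=1b
4) 2352.941ms=4b +588.235ms=1b
5) 2941.176ms=5b +588.235ms=1b
6) 3529.412ms=6b +352.941ms=3/5b
7) 3882.353ms=33/5b +352.941ms=3/5b
8) 4235.294ms=36/5b +352.941ms=3/5b
9) 4588.235ms=39/5b +352.941ms=3/5b
10) 4941.176ms=42/5b +176.471ms=3/10b
11) 5117.647ms=87/10b +176.471ms=3/10b
Σ=9b of 9 (102bpm 3/4) — PASS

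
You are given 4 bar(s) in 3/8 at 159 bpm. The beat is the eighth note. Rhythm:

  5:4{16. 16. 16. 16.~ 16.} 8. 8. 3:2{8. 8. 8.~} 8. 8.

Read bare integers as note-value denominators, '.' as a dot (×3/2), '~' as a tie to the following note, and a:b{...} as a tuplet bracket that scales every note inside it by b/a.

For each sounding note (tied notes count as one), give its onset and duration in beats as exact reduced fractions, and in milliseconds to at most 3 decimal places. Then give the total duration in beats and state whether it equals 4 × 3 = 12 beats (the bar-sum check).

1) 0.0ms=0b +226.415ms=3/5b
2) 226.415ms=3/5b +226.415ms=3/5b
3) 452.83ms=6/5b +226.415ms=3/5b
4) 679.245ms=9/5b +452.83ms=6/5b
5) 1132.075ms=3b +566.038ms=3/2b
6) 1698.113ms=9/2b +566.038ms=3/2b
7) 2264.151ms=6b +377.358ms=1b
8) 2641.509ms=7b +377.358ms=1b
9) 3018.868ms=8b +943.396ms=5/2b
10) 3962.264ms=21/2b +566.038ms=3/2b
Σ=12b of 12 (159bpm 3/8) — PASS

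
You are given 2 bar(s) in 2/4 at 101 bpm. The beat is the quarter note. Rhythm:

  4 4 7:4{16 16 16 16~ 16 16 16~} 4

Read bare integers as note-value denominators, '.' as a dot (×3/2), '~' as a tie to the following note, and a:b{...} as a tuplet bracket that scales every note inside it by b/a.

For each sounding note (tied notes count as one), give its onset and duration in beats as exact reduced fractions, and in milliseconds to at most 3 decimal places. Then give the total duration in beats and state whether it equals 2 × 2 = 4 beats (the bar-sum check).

1) 0.0ms=0b +594.059ms=1b
2) 594.059ms=1b +594.059ms=1b
3) 1188.119ms=2b +84.866ms=1/7b
4) 1272.984ms=15/7b +84.866ms=1/7b
5) 1357.85ms=16/7b +84.866ms=1/7b
6) 1442.716ms=17/7b +169.731ms=2/7b
7) 1612.447ms=19/7b +84.866ms=1/7b
8) 1697.313ms=20/7b +678.925ms=8/7b
Σ=4b of 4 (101bpm 2/4) — PASS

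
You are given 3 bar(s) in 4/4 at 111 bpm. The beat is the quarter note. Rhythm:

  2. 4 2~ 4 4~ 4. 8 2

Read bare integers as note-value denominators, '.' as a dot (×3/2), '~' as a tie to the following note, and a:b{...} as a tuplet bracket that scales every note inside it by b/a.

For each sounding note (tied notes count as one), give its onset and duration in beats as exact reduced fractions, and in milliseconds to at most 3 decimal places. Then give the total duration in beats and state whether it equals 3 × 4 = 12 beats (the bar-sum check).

1) 0.0ms=0b +1621.622ms=3b
2) 1621.622ms=3b +540.541ms=1b
3) 2162.162ms=4b +1621.622ms=3b
4) 3783.784ms=7b +1351.351ms=5/2b
5) 5135.135ms=19/2b +270.27ms=1/2b
6) 5405.405ms=10b +1081.081ms=2b
Σ=12b of 12 (111bpm 4/4) — PASS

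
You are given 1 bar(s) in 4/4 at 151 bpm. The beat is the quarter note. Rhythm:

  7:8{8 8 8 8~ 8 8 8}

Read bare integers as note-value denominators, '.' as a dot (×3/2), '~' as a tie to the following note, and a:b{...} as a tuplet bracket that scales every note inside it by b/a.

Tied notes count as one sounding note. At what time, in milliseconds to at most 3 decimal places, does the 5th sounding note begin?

1. 0.0ms @ 0 + 227.058ms (4/7)
2. 227.058ms @ 4/7 + 227.058ms (4/7)
3. 454.115ms @ 8/7 + 227.058ms (4/7)
4. 681.173ms @ 12/7 + 454.115ms (8/7)
5. 1135.289ms @ 20/7 + 227.058ms (4/7)
6. 1362.346ms @ 24/7 + 227.058ms (4/7)

note 5 onset = 20/7b = 1135.289ms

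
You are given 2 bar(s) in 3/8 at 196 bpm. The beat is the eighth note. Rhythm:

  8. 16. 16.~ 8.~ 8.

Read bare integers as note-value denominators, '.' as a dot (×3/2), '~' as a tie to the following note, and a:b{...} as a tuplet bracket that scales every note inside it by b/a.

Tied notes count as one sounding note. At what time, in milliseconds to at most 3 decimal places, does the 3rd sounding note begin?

note 3 onset = 9/4b = 688.776ms

1. 0.0ms @ 0 + 459.184ms (3/2)
2. 459.184ms @ 3/2 + 229.592ms (3/4)
3. 688.776ms @ 9/4 + 1147.959ms (15/4)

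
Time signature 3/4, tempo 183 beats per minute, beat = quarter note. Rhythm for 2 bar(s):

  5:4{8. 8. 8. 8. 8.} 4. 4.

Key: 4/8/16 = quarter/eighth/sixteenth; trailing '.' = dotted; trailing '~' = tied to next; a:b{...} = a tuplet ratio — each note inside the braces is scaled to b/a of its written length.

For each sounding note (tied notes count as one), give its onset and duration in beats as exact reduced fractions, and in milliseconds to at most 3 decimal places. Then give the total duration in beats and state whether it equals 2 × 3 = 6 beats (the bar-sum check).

1) 0.0ms=0b +196.721ms=3/5b
2) 196.721ms=3/5b +196.721ms=3/5b
3) 393.443ms=6/5b +196.721ms=3/5b
4) 590.164ms=9/5b +196.721ms=3/5b
5) 786.885ms=12/5b +196.721ms=3/5b
6) 983.607ms=3b +491.803ms=3/2b
7) 1475.41ms=9/2b +491.803ms=3/2b
Σ=6b of 6 (183bpm 3/4) — PASS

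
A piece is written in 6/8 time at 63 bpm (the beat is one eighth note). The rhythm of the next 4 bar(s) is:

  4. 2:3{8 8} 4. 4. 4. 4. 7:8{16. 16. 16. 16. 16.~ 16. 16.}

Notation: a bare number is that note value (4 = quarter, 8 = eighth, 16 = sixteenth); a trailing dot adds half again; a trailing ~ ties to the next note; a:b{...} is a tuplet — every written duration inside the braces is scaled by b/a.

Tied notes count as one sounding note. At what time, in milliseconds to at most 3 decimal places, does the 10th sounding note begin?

note 10 onset = 138/7b = 18775.51ms

1. 0.0ms @ 0 + 2857.143ms (3)
2. 2857.143ms @ 3 + 1428.571ms (3/2)
3. 4285.714ms @ 9/2 + 1428.571ms (3/2)
4. 5714.286ms @ 6 + 2857.143ms (3)
5. 8571.429ms @ 9 + 2857.143ms (3)
6. 11428.571ms @ 12 + 2857.143ms (3)
7. 14285.714ms @ 15 + 2857.143ms (3)
8. 17142.857ms @ 18 + 816.327ms (6/7)
9. 17959.184ms @ 132/7 + 816.327ms (6/7)
10. 18775.51ms @ 138/7 + 816.327ms (6/7)
11. 19591.837ms @ 144/7 + 816.327ms (6/7)
12. 20408.163ms @ 150/7 + 1632.653ms (12/7)
13. 22040.816ms @ 162/7 + 816.327ms (6/7)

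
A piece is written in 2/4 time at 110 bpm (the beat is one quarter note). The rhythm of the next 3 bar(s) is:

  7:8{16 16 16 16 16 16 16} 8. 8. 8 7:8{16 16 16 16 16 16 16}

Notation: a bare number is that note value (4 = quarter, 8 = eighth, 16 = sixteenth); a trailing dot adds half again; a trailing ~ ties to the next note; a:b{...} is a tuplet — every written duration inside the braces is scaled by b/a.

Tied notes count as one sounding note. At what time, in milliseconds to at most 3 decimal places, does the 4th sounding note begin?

note 4 onset = 6/7b = 467.532ms

1. 0.0ms @ 0 + 155.844ms (2/7)
2. 155.844ms @ 2/7 + 155.844ms (2/7)
3. 311.688ms @ 4/7 + 155.844ms (2/7)
4. 467.532ms @ 6/7 + 155.844ms (2/7)
5. 623.377ms @ 8/7 + 155.844ms (2/7)
6. 779.221ms @ 10/7 + 155.844ms (2/7)
7. 935.065ms @ 12/7 + 155.844ms (2/7)
8. 1090.909ms @ 2 + 409.091ms (3/4)
9. 1500.0ms @ 11/4 + 409.091ms (3/4)
10. 1909.091ms @ 7/2 + 272.727ms (1/2)
11. 2181.818ms @ 4 + 155.844ms (2/7)
12. 2337.662ms @ 30/7 + 155.844ms (2/7)
13. 2493.506ms @ 32/7 + 155.844ms (2/7)
14. 2649.351ms @ 34/7 + 155.844ms (2/7)
15. 2805.195ms @ 36/7 + 155.844ms (2/7)
16. 2961.039ms @ 38/7 + 155.844ms (2/7)
17. 3116.883ms @ 40/7 + 155.844ms (2/7)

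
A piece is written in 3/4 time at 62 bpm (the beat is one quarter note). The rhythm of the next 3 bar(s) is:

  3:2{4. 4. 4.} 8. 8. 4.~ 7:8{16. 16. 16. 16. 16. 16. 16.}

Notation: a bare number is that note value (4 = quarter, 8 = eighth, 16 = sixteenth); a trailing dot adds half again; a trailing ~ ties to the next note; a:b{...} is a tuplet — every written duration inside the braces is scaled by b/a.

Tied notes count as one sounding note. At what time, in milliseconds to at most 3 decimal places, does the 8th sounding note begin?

1. 0.0ms @ 0 + 967.742ms (1)
2. 967.742ms @ 1 + 967.742ms (1)
3. 1935.484ms @ 2 + 967.742ms (1)
4. 2903.226ms @ 3 + 725.806ms (3/4)
5. 3629.032ms @ 15/4 + 725.806ms (3/4)
6. 4354.839ms @ 9/2 + 1866.359ms (27/14)
7. 6221.198ms @ 45/7 + 414.747ms (3/7)
8. 6635.945ms @ 48/7 + 414.747ms (3/7)
9. 7050.691ms @ 51/7 + 414.747ms (3/7)
10. 7465.438ms @ 54/7 + 414.747ms (3/7)
11. 7880.184ms @ 57/7 + 414.747ms (3/7)
12. 8294.931ms @ 60/7 + 414.747ms (3/7)

note 8 onset = 48/7b = 6635.945ms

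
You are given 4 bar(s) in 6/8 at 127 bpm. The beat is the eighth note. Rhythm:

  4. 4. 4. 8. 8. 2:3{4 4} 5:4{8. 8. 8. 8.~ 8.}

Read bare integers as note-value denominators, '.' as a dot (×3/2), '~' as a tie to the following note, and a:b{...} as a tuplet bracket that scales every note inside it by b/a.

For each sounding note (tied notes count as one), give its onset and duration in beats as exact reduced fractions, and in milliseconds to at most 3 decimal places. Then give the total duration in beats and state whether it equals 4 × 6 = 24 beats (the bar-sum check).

1) 0.0ms=0b +1417.323ms=3b
2) 1417.323ms=3b +1417.323ms=3b
3) 2834.646ms=6b +1417.323ms=3b
4) 4251.969ms=9b +708.661ms=3/2b
5) 4960.63ms=21/2b +708.661ms=3/2b
6) 5669.291ms=12b +1417.323ms=3b
7) 7086.614ms=15b +1417.323ms=3b
8) 8503.937ms=18b +566.929ms=6/5b
9) 9070.866ms=96/5b +566.929ms=6/5b
10) 9637.795ms=102/5b +566.929ms=6/5b
11) 10204.724ms=108/5b +1133.858ms=12/5b
Σ=24b of 24 (127bpm 6/8) — PASS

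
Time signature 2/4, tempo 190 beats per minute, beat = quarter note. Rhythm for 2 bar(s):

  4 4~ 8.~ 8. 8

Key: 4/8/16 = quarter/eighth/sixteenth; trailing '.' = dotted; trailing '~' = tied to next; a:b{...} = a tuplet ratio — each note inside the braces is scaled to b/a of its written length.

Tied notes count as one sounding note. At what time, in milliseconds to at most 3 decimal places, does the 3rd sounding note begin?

note 3 onset = 7/2b = 1105.263ms

1. 0.0ms @ 0 + 315.789ms (1)
2. 315.789ms @ 1 + 789.474ms (5/2)
3. 1105.263ms @ 7/2 + 157.895ms (1/2)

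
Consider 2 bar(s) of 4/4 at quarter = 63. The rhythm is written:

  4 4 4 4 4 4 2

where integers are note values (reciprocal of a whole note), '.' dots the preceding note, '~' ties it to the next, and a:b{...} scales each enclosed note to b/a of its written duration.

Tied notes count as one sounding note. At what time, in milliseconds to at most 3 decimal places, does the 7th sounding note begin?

note 7 onset = 6b = 5714.286ms

1. 0.0ms @ 0 + 952.381ms (1)
2. 952.381ms @ 1 + 952.381ms (1)
3. 1904.762ms @ 2 + 952.381ms (1)
4. 2857.143ms @ 3 + 952.381ms (1)
5. 3809.524ms @ 4 + 952.381ms (1)
6. 4761.905ms @ 5 + 952.381ms (1)
7. 5714.286ms @ 6 + 1904.762ms (2)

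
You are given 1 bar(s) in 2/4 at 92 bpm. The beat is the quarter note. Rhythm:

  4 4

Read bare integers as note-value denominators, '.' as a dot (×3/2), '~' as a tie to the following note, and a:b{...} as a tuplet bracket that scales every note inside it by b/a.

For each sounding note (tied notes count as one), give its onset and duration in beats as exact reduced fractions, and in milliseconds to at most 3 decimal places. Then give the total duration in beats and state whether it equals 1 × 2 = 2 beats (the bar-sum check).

1) 0.0ms=0b +652.174ms=1b
2) 652.174ms=1b +652.174ms=1b
Σ=2b of 2 (92bpm 2/4) — PASS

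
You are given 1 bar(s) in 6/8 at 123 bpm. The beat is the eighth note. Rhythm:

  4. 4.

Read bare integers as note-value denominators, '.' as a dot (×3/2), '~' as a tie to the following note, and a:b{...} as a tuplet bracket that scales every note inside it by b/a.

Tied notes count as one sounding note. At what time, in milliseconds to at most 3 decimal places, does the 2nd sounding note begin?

1. 0.0ms @ 0 + 1463.415ms (3)
2. 1463.415ms @ 3 + 1463.415ms (3)

note 2 onset = 3b = 1463.415ms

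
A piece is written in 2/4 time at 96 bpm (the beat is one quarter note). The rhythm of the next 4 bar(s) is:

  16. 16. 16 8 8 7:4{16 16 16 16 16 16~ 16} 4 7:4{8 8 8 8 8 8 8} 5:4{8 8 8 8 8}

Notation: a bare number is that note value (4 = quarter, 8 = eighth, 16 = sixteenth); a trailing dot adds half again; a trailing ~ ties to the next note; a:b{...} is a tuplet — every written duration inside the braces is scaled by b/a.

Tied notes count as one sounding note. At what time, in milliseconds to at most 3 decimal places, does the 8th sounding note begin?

note 8 onset = 16/7b = 1428.571ms

1. 0.0ms @ 0 + 234.375ms (3/8)
2. 234.375ms @ 3/8 + 234.375ms (3/8)
3. 468.75ms @ 3/4 + 156.25ms (1/4)
4. 625.0ms @ 1 + 312.5ms (1/2)
5. 937.5ms @ 3/2 + 312.5ms (1/2)
6. 1250.0ms @ 2 + 89.286ms (1/7)
7. 1339.286ms @ 15/7 + 89.286ms (1/7)
8. 1428.571ms @ 16/7 + 89.286ms (1/7)
9. 1517.857ms @ 17/7 + 89.286ms (1/7)
10. 1607.143ms @ 18/7 + 89.286ms (1/7)
11. 1696.429ms @ 19/7 + 178.571ms (2/7)
12. 1875.0ms @ 3 + 625.0ms (1)
13. 2500.0ms @ 4 + 178.571ms (2/7)
14. 2678.571ms @ 30/7 + 178.571ms (2/7)
15. 2857.143ms @ 32/7 + 178.571ms (2/7)
16. 3035.714ms @ 34/7 + 178.571ms (2/7)
17. 3214.286ms @ 36/7 + 178.571ms (2/7)
18. 3392.857ms @ 38/7 + 178.571ms (2/7)
19. 3571.429ms @ 40/7 + 178.571ms (2/7)
20. 3750.0ms @ 6 + 250.0ms (2/5)
21. 4000.0ms @ 32/5 + 250.0ms (2/5)
22. 4250.0ms @ 34/5 + 250.0ms (2/5)
23. 4500.0ms @ 36/5 + 250.0ms (2/5)
24. 4750.0ms @ 38/5 + 250.0ms (2/5)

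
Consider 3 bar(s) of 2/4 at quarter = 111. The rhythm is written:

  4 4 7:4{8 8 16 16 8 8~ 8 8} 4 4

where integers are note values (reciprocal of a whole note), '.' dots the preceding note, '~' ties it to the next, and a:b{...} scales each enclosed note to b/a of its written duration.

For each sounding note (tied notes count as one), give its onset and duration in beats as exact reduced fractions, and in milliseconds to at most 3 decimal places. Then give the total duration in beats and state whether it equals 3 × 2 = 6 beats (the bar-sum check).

1) 0.0ms=0b +540.541ms=1b
2) 540.541ms=1b +540.541ms=1b
3) 1081.081ms=2b +154.44ms=2/7b
4) 1235.521ms=16/7b +154.44ms=2/7b
5) 1389.961ms=18/7b +77.22ms=1/7b
6) 1467.181ms=19/7b +77.22ms=1/7b
7) 1544.402ms=20/7b +154.44ms=2/7b
8) 1698.842ms=22/7b +308.88ms=4/7b
9) 2007.722ms=26/7b +154.44ms=2/7b
10) 2162.162ms=4b +540.541ms=1b
11) 2702.703ms=5b +540.541ms=1b
Σ=6b of 6 (111bpm 2/4) — PASS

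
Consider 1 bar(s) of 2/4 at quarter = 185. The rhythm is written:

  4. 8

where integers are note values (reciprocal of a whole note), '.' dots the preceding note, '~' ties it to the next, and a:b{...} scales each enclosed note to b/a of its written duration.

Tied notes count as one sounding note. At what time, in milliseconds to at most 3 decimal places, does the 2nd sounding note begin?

note 2 onset = 3/2b = 486.486ms

1. 0.0ms @ 0 + 486.486ms (3/2)
2. 486.486ms @ 3/2 + 162.162ms (1/2)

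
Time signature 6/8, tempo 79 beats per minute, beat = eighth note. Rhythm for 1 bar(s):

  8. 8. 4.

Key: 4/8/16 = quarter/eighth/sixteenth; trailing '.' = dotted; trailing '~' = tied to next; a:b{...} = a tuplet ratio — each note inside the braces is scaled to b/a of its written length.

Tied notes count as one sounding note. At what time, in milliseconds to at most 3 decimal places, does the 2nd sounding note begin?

note 2 onset = 3/2b = 1139.241ms

1. 0.0ms @ 0 + 1139.241ms (3/2)
2. 1139.241ms @ 3/2 + 1139.241ms (3/2)
3. 2278.481ms @ 3 + 2278.481ms (3)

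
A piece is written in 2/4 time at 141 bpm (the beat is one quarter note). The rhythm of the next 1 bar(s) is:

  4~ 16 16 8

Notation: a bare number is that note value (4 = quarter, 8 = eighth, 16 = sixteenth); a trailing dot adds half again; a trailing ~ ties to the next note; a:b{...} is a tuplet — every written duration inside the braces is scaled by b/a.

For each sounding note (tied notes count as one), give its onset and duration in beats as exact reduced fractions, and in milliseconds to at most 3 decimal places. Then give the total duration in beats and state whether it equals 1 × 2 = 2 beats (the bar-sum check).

1) 0.0ms=0b +531.915ms=5/4b
2) 531.915ms=5/4b +106.383ms=1/4b
3) 638.298ms=3/2b +212.766ms=1/2b
Σ=2b of 2 (141bpm 2/4) — PASS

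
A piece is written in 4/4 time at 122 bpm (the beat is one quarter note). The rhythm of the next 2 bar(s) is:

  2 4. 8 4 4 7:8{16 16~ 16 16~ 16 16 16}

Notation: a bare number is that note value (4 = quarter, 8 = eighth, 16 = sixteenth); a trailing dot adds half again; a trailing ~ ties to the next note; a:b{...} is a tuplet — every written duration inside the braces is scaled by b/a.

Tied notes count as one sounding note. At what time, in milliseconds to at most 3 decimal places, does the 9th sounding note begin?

1. 0.0ms @ 0 + 983.607ms (2)
2. 983.607ms @ 2 + 737.705ms (3/2)
3. 1721.311ms @ 7/2 + 245.902ms (1/2)
4. 1967.213ms @ 4 + 491.803ms (1)
5. 2459.016ms @ 5 + 491.803ms (1)
6. 2950.82ms @ 6 + 140.515ms (2/7)
7. 3091.335ms @ 44/7 + 281.03ms (4/7)
8. 3372.365ms @ 48/7 + 281.03ms (4/7)
9. 3653.396ms @ 52/7 + 140.515ms (2/7)
10. 3793.911ms @ 54/7 + 140.515ms (2/7)

note 9 onset = 52/7b = 3653.396ms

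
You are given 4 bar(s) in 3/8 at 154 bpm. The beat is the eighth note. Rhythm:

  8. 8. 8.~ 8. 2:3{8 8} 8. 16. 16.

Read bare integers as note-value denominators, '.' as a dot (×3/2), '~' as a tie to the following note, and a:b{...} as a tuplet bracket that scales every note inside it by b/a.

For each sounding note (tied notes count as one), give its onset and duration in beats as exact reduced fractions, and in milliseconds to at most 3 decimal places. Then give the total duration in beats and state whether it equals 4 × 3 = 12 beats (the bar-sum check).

1) 0.0ms=0b +584.416ms=3/2b
2) 584.416ms=3/2b +584.416ms=3/2b
3) 1168.831ms=3b +1168.831ms=3b
4) 2337.662ms=6b +584.416ms=3/2b
5) 2922.078ms=15/2b +584.416ms=3/2b
6) 3506.494ms=9b +584.416ms=3/2b
7) 4090.909ms=21/2b +292.208ms=3/4b
8) 4383.117ms=45/4b +292.208ms=3/4b
Σ=12b of 12 (154bpm 3/8) — PASS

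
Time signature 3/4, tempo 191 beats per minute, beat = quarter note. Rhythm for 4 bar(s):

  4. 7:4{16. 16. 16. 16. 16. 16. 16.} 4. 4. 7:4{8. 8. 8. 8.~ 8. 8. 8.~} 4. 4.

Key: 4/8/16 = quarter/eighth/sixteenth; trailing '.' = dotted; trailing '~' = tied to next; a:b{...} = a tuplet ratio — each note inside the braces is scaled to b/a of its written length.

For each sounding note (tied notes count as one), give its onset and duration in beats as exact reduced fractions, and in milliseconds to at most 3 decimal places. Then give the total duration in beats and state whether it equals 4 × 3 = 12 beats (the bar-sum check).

1) 0.0ms=0b +471.204ms=3/2b
2) 471.204ms=3/2b +67.315ms=3/14b
3) 538.519ms=12/7b +67.315ms=3/14b
4) 605.834ms=27/14b +67.315ms=3/14b
5) 673.149ms=15/7b +67.315ms=3/14b
6) 740.464ms=33/14b +67.315ms=3/14b
7) 807.779ms=18/7b +67.315ms=3/14b
8) 875.093ms=39/14b +67.315ms=3/14b
9) 942.408ms=3b +471.204ms=3/2b
10) 1413.613ms=9/2b +471.204ms=3/2b
11) 1884.817ms=6b +134.63ms=3/7b
12) 2019.447ms=45/7b +134.63ms=3/7b
13) 2154.076ms=48/7b +134.63ms=3/7b
14) 2288.706ms=51/7b +269.26ms=6/7b
15) 2557.966ms=57/7b +134.63ms=3/7b
16) 2692.595ms=60/7b +605.834ms=27/14b
17) 3298.429ms=21/2b +471.204ms=3/2b
Σ=12b of 12 (191bpm 3/4) — PASS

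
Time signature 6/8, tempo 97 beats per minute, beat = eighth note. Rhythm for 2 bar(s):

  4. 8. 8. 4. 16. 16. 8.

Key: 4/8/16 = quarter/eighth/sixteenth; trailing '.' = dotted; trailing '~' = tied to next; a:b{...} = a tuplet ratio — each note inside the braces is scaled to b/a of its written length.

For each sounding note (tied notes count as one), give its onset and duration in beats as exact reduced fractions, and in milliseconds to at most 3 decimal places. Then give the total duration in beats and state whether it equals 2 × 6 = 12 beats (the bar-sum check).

1) 0.0ms=0b +1855.67ms=3b
2) 1855.67ms=3b +927.835ms=3/2b
3) 2783.505ms=9/2b +927.835ms=3/2b
4) 3711.34ms=6b +1855.67ms=3b
5) 5567.01ms=9b +463.918ms=3/4b
6) 6030.928ms=39/4b +463.918ms=3/4b
7) 6494.845ms=21/2b +927.835ms=3/2b
Σ=12b of 12 (97bpm 6/8) — PASS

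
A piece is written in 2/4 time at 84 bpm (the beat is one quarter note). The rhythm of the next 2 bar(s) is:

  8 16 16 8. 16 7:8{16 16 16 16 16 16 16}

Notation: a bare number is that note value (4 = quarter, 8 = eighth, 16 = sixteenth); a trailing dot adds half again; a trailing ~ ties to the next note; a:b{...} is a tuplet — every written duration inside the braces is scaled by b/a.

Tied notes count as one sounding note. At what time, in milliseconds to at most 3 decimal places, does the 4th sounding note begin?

1. 0.0ms @ 0 + 357.143ms (1/2)
2. 357.143ms @ 1/2 + 178.571ms (1/4)
3. 535.714ms @ 3/4 + 178.571ms (1/4)
4. 714.286ms @ 1 + 535.714ms (3/4)
5. 1250.0ms @ 7/4 + 178.571ms (1/4)
6. 1428.571ms @ 2 + 204.082ms (2/7)
7. 1632.653ms @ 16/7 + 204.082ms (2/7)
8. 1836.735ms @ 18/7 + 204.082ms (2/7)
9. 2040.816ms @ 20/7 + 204.082ms (2/7)
10. 2244.898ms @ 22/7 + 204.082ms (2/7)
11. 2448.98ms @ 24/7 + 204.082ms (2/7)
12. 2653.061ms @ 26/7 + 204.082ms (2/7)

note 4 onset = 1b = 714.286ms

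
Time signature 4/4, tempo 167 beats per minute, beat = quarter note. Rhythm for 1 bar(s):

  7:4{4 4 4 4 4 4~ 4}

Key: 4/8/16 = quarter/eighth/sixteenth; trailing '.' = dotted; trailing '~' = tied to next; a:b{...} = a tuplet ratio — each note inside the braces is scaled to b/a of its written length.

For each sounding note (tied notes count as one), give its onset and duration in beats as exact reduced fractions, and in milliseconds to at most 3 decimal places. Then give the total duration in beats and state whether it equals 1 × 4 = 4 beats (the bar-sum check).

1) 0.0ms=0b +205.304ms=4/7b
2) 205.304ms=4/7b +205.304ms=4/7b
3) 410.607ms=8/7b +205.304ms=4/7b
4) 615.911ms=12/7b +205.304ms=4/7b
5) 821.215ms=16/7b +205.304ms=4/7b
6) 1026.518ms=20/7b +410.607ms=8/7b
Σ=4b of 4 (167bpm 4/4) — PASS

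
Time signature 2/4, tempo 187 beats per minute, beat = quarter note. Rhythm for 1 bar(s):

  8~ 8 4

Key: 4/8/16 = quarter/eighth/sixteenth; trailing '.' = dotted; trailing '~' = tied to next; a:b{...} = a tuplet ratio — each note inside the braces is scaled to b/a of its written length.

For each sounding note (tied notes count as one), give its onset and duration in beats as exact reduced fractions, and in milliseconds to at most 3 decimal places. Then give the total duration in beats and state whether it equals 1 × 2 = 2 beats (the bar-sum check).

1) 0.0ms=0b +320.856ms=1b
2) 320.856ms=1b +320.856ms=1b
Σ=2b of 2 (187bpm 2/4) — PASS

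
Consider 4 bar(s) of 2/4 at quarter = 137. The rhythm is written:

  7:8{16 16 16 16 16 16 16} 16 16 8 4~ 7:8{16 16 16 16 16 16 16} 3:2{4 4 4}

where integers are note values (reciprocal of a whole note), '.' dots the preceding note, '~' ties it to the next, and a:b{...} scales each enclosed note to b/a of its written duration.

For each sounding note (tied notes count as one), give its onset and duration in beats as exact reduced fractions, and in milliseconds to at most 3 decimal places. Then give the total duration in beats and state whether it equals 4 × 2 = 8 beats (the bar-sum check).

1) 0.0ms=0b +125.13ms=2/7b
2) 125.13ms=2/7b +125.13ms=2/7b
3) 250.261ms=4/7b +125.13ms=2/7b
4) 375.391ms=6/7b +125.13ms=2/7b
5) 500.521ms=8/7b +125.13ms=2/7b
6) 625.652ms=10/7b +125.13ms=2/7b
7) 750.782ms=12/7b +125.13ms=2/7b
8) 875.912ms=2b +109.489ms=1/4b
9) 985.401ms=9/4b +109.489ms=1/4b
10) 1094.891ms=5/2b +218.978ms=1/2b
11) 1313.869ms=3b +563.087ms=9/7b
12) 1876.955ms=30/7b +125.13ms=2/7b
13) 2002.086ms=32/7b +125.13ms=2/7b
14) 2127.216ms=34/7b +125.13ms=2/7b
15) 2252.346ms=36/7b +125.13ms=2/7b
16) 2377.477ms=38/7b +125.13ms=2/7b
17) 2502.607ms=40/7b +125.13ms=2/7b
18) 2627.737ms=6b +291.971ms=2/3b
19) 2919.708ms=20/3b +291.971ms=2/3b
20) 3211.679ms=22/3b +291.971ms=2/3b
Σ=8b of 8 (137bpm 2/4) — PASS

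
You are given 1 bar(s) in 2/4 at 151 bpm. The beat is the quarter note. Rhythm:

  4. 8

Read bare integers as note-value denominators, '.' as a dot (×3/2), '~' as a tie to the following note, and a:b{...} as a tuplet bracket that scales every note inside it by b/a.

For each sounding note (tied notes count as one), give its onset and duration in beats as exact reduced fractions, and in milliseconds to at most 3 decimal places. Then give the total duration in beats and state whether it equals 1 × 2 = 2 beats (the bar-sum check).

1) 0.0ms=0b +596.026ms=3/2b
2) 596.026ms=3/2b +198.675ms=1/2b
Σ=2b of 2 (151bpm 2/4) — PASS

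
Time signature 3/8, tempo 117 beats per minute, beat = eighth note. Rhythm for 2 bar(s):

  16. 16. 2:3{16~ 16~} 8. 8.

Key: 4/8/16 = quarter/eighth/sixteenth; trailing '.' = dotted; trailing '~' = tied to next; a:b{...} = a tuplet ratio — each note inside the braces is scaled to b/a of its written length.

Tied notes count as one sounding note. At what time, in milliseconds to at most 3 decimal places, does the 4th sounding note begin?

note 4 onset = 9/2b = 2307.692ms

1. 0.0ms @ 0 + 384.615ms (3/4)
2. 384.615ms @ 3/4 + 384.615ms (3/4)
3. 769.231ms @ 3/2 + 1538.462ms (3)
4. 2307.692ms @ 9/2 + 769.231ms (3/2)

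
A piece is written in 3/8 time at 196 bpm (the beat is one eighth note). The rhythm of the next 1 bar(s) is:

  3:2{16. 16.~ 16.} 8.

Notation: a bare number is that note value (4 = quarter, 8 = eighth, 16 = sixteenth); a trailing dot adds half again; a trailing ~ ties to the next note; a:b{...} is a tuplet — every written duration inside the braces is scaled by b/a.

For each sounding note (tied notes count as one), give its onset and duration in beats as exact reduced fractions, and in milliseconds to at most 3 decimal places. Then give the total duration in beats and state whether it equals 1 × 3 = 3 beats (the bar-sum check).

1) 0.0ms=0b +153.061ms=1/2b
2) 153.061ms=1/2b +306.122ms=1b
3) 459.184ms=3/2b +459.184ms=3/2b
Σ=3b of 3 (196bpm 3/8) — PASS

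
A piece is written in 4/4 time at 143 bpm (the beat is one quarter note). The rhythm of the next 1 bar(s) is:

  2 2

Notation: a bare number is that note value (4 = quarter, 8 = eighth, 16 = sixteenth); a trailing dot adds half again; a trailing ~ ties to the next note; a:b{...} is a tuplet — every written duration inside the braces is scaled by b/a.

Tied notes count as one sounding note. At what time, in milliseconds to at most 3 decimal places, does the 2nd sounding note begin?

1. 0.0ms @ 0 + 839.161ms (2)
2. 839.161ms @ 2 + 839.161ms (2)

note 2 onset = 2b = 839.161ms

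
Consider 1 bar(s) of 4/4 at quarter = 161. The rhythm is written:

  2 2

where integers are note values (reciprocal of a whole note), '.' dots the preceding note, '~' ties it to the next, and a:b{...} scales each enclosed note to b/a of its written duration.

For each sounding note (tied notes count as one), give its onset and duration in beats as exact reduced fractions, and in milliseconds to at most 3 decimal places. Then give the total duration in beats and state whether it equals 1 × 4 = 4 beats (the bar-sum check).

1) 0.0ms=0b +745.342ms=2b
2) 745.342ms=2b +745.342ms=2b
Σ=4b of 4 (161bpm 4/4) — PASS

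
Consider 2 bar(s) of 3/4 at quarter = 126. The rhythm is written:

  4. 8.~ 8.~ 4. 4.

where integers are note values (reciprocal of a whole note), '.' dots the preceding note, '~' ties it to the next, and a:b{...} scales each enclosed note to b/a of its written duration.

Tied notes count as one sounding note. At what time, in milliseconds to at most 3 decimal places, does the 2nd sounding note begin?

1. 0.0ms @ 0 + 714.286ms (3/2)
2. 714.286ms @ 3/2 + 1428.571ms (3)
3. 2142.857ms @ 9/2 + 714.286ms (3/2)

note 2 onset = 3/2b = 714.286ms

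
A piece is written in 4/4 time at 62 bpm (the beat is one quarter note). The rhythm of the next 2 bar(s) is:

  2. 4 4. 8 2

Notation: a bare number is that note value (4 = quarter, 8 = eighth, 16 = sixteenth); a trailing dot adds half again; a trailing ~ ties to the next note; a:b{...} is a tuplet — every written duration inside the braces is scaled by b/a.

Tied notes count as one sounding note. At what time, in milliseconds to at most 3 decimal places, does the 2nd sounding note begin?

note 2 onset = 3b = 2903.226ms

1. 0.0ms @ 0 + 2903.226ms (3)
2. 2903.226ms @ 3 + 967.742ms (1)
3. 3870.968ms @ 4 + 1451.613ms (3/2)
4. 5322.581ms @ 11/2 + 483.871ms (1/2)
5. 5806.452ms @ 6 + 1935.484ms (2)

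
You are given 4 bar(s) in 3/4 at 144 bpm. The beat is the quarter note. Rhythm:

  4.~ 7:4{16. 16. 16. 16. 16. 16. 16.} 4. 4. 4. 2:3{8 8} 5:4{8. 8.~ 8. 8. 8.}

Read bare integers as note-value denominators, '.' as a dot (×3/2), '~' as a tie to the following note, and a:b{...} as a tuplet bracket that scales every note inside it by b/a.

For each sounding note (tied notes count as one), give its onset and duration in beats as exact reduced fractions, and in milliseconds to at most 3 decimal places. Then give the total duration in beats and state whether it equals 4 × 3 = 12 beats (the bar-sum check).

1) 0.0ms=0b +714.286ms=12/7b
2) 714.286ms=12/7b +89.286ms=3/14b
3) 803.571ms=27/14b +89.286ms=3/14b
4) 892.857ms=15/7b +89.286ms=3/14b
5) 982.143ms=33/14b +89.286ms=3/14b
6) 1071.429ms=18/7b +89.286ms=3/14b
7) 1160.714ms=39/14b +89.286ms=3/14b
8) 1250.0ms=3b +625.0ms=3/2b
9) 1875.0ms=9/2b +625.0ms=3/2b
10) 2500.0ms=6b +625.0ms=3/2b
11) 3125.0ms=15/2b +312.5ms=3/4b
12) 3437.5ms=33/4b +312.5ms=3/4b
13) 3750.0ms=9b +250.0ms=3/5b
14) 4000.0ms=48/5b +500.0ms=6/5b
15) 4500.0ms=54/5b +250.0ms=3/5b
16) 4750.0ms=57/5b +250.0ms=3/5b
Σ=12b of 12 (144bpm 3/4) — PASS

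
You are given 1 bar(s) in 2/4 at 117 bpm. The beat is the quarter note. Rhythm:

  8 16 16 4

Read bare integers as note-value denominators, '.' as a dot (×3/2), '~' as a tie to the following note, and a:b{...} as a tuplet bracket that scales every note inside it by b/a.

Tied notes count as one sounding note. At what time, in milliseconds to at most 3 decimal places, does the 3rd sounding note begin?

note 3 onset = 3/4b = 384.615ms

1. 0.0ms @ 0 + 256.41ms (1/2)
2. 256.41ms @ 1/2 + 128.205ms (1/4)
3. 384.615ms @ 3/4 + 128.205ms (1/4)
4. 512.821ms @ 1 + 512.821ms (1)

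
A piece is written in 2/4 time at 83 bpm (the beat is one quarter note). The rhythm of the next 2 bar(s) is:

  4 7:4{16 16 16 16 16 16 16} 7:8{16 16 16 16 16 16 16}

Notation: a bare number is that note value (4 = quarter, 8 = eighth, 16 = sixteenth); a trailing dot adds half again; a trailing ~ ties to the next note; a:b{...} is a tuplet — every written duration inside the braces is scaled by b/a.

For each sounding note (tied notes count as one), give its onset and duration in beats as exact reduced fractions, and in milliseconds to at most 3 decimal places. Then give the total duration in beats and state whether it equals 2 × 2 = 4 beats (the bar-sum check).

1) 0.0ms=0b +722.892ms=1b
2) 722.892ms=1b +103.27ms=1/7b
3) 826.162ms=8/7b +103.27ms=1/7b
4) 929.432ms=9/7b +103.27ms=1/7b
5) 1032.702ms=10/7b +103.27ms=1/7b
6) 1135.972ms=11/7b +103.27ms=1/7b
7) 1239.243ms=12/7b +103.27ms=1/7b
8) 1342.513ms=13/7b +103.27ms=1/7b
9) 1445.783ms=2b +206.54ms=2/7b
10) 1652.324ms=16/7b +206.54ms=2/7b
11) 1858.864ms=18/7b +206.54ms=2/7b
12) 2065.404ms=20/7b +206.54ms=2/7b
13) 2271.945ms=22/7b +206.54ms=2/7b
14) 2478.485ms=24/7b +206.54ms=2/7b
15) 2685.026ms=26/7b +206.54ms=2/7b
Σ=4b of 4 (83bpm 2/4) — PASS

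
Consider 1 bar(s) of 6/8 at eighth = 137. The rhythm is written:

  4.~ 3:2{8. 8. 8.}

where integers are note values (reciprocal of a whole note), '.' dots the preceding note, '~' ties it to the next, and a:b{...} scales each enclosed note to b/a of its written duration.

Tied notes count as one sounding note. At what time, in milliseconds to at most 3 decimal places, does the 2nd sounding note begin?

1. 0.0ms @ 0 + 1751.825ms (4)
2. 1751.825ms @ 4 + 437.956ms (1)
3. 2189.781ms @ 5 + 437.956ms (1)

note 2 onset = 4b = 1751.825ms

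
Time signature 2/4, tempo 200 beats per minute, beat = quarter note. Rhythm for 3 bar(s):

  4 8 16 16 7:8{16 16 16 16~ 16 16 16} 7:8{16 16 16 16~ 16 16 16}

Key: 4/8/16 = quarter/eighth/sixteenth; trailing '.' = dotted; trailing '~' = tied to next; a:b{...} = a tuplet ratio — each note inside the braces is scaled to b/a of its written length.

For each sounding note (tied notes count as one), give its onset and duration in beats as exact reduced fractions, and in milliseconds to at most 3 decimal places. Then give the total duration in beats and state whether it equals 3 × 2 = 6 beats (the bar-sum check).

1) 0.0ms=0b +300.0ms=1b
2) 300.0ms=1b +150.0ms=1/2b
3) 450.0ms=3/2b +75.0ms=1/4b
4) 525.0ms=7/4b +75.0ms=1/4b
5) 600.0ms=2b +85.714ms=2/7b
6) 685.714ms=16/7b +85.714ms=2/7b
7) 771.429ms=18/7b +85.714ms=2/7b
8) 857.143ms=20/7b +171.429ms=4/7b
9) 1028.571ms=24/7b +85.714ms=2/7b
10) 1114.286ms=26/7b +85.714ms=2/7b
11) 1200.0ms=4b +85.714ms=2/7b
12) 1285.714ms=30/7b +85.714ms=2/7b
13) 1371.429ms=32/7b +85.714ms=2/7b
14) 1457.143ms=34/7b +171.429ms=4/7b
15) 1628.571ms=38/7b +85.714ms=2/7b
16) 1714.286ms=40/7b +85.714ms=2/7b
Σ=6b of 6 (200bpm 2/4) — PASS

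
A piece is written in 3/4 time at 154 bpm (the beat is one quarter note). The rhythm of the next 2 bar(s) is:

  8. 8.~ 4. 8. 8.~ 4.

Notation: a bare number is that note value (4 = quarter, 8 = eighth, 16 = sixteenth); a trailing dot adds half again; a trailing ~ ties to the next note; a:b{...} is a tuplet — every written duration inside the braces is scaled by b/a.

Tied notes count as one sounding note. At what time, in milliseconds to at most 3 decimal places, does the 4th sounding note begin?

note 4 onset = 15/4b = 1461.039ms

1. 0.0ms @ 0 + 292.208ms (3/4)
2. 292.208ms @ 3/4 + 876.623ms (9/4)
3. 1168.831ms @ 3 + 292.208ms (3/4)
4. 1461.039ms @ 15/4 + 876.623ms (9/4)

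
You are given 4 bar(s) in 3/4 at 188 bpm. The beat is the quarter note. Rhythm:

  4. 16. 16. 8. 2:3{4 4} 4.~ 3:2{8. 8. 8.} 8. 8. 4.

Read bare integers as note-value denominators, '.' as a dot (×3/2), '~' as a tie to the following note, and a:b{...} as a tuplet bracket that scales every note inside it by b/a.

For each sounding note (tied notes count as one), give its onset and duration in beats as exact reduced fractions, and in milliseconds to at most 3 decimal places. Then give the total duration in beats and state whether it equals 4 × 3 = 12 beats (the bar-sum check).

1) 0.0ms=0b +478.723ms=3/2b
2) 478.723ms=3/2b +119.681ms=3/8b
3) 598.404ms=15/8b +119.681ms=3/8b
4) 718.085ms=9/4b +239.362ms=3/4b
5) 957.447ms=3b +478.723ms=3/2b
6) 1436.17ms=9/2b +478.723ms=3/2b
7) 1914.894ms=6b +638.298ms=2b
8) 2553.191ms=8b +159.574ms=1/2b
9) 2712.766ms=17/2b +159.574ms=1/2b
10) 2872.34ms=9b +239.362ms=3/4b
11) 3111.702ms=39/4b +239.362ms=3/4b
12) 3351.064ms=21/2b +478.723ms=3/2b
Σ=12b of 12 (188bpm 3/4) — PASS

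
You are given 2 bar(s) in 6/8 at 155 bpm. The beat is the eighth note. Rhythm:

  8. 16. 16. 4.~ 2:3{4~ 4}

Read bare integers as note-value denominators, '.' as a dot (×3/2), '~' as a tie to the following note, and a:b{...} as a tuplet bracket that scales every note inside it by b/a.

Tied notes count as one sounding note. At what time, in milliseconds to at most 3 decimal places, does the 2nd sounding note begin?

1. 0.0ms @ 0 + 580.645ms (3/2)
2. 580.645ms @ 3/2 + 290.323ms (3/4)
3. 870.968ms @ 9/4 + 290.323ms (3/4)
4. 1161.29ms @ 3 + 3483.871ms (9)

note 2 onset = 3/2b = 580.645ms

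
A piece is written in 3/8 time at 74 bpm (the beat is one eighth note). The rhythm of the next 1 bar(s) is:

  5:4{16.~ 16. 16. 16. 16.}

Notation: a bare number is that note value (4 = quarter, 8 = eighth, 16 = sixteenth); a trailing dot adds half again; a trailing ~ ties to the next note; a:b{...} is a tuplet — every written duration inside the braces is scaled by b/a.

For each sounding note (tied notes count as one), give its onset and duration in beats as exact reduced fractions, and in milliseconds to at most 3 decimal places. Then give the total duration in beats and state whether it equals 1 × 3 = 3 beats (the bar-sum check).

1) 0.0ms=0b +972.973ms=6/5b
2) 972.973ms=6/5b +486.486ms=3/5b
3) 1459.459ms=9/5b +486.486ms=3/5b
4) 1945.946ms=12/5b +486.486ms=3/5b
Σ=3b of 3 (74bpm 3/8) — PASS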